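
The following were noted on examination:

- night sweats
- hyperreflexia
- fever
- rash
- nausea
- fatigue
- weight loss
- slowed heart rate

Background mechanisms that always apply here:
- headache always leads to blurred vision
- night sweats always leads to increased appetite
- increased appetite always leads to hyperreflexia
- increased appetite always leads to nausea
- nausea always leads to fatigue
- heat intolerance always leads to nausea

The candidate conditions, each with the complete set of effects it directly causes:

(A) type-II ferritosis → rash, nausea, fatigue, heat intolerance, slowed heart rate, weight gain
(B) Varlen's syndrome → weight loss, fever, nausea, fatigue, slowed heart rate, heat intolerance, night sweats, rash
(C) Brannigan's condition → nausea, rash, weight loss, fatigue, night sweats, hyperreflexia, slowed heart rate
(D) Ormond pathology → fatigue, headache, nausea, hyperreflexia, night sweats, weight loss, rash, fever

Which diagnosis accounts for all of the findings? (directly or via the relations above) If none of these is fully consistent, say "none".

B

Per-candidate check:
(A) type-II ferritosis — night sweats miss; hyperreflexia miss; fever miss; rash match; nausea match; fatigue match; weight loss miss; slowed heart rate match
(B) Varlen's syndrome — night sweats match; hyperreflexia match (by night sweats → increased appetite → hyperreflexia); fever match; rash match; nausea match; fatigue match; weight loss match; slowed heart rate match
(C) Brannigan's condition — does not account for fever
(D) Ormond pathology — night sweats match; hyperreflexia match; fever match; rash match; nausea match; fatigue match; weight loss match; slowed heart rate miss
(B) alone accounts for all the evidence.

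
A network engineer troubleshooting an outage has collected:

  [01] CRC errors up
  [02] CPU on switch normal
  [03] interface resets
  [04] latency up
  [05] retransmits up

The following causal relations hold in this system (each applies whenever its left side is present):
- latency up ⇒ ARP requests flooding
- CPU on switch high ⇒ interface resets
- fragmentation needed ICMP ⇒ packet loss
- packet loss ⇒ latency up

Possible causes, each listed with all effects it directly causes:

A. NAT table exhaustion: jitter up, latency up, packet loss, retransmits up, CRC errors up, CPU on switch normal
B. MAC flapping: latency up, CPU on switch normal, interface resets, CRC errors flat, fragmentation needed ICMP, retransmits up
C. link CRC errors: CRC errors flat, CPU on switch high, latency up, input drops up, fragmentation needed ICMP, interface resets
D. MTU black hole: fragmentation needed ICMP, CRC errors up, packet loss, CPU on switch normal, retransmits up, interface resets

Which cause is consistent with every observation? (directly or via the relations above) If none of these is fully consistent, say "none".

For each candidate, compare predicted effects to what was observed:
(A) NAT table exhaustion — CRC errors up match; CPU on switch normal match; interface resets miss; latency up match; retransmits up match
(B) MAC flapping — CRC errors up miss; CPU on switch normal match; interface resets match; latency up match; retransmits up match
(C) link CRC errors — fails on CRC errors up, CPU on switch normal, retransmits up (predicts CRC errors flat, not CRC errors up; predicts CPU on switch high, not CPU on switch normal)
(D) MTU black hole — accounts for every observation (latency up via packet loss → latency up)
Only (D) is consistent with every observation.

D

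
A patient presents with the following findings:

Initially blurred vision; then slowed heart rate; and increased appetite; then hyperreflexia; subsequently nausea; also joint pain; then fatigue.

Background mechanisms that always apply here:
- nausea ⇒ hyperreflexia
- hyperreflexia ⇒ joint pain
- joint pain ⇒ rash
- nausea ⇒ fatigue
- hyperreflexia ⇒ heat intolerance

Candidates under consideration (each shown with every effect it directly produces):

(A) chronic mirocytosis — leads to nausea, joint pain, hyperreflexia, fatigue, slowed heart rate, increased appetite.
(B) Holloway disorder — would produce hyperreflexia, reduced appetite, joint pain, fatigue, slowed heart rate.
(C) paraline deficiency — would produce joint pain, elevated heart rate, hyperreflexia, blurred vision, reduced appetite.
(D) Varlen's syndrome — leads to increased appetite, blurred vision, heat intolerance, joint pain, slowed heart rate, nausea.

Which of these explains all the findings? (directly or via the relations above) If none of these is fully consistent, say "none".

D

Checking each candidate against the observations:
(A) chronic mirocytosis — does not account for blurred vision
(B) Holloway disorder — fails on blurred vision, increased appetite, nausea (predicts reduced appetite, not increased appetite)
(C) paraline deficiency — blurred vision +; slowed heart rate -; increased appetite -; hyperreflexia +; nausea -; joint pain +; fatigue -
(D) Varlen's syndrome — blurred vision +; slowed heart rate +; increased appetite +; hyperreflexia + (by nausea → hyperreflexia); nausea +; joint pain +; fatigue + (by nausea → fatigue)
(D) is the only candidate with no mismatches.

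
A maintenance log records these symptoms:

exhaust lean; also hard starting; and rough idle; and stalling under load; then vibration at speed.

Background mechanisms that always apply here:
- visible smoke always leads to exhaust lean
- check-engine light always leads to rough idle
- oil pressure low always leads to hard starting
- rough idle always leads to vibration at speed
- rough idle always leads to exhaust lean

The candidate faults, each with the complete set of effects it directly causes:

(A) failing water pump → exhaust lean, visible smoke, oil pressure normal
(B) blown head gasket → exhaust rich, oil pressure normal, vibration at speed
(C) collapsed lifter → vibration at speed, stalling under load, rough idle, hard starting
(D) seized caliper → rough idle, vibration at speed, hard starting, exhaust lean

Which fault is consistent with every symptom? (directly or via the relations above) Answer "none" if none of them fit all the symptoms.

For each candidate, compare predicted effects to what was observed:
(A) failing water pump — does not account for hard starting, rough idle, stalling under load, vibration at speed
(B) blown head gasket — fails on exhaust lean, hard starting, rough idle, stalling under load (predicts exhaust rich, not exhaust lean)
(C) collapsed lifter — accounts for every observation (exhaust lean through rough idle → exhaust lean)
(D) seized caliper — does not account for stalling under load
(C) is the only candidate with no mismatches.

C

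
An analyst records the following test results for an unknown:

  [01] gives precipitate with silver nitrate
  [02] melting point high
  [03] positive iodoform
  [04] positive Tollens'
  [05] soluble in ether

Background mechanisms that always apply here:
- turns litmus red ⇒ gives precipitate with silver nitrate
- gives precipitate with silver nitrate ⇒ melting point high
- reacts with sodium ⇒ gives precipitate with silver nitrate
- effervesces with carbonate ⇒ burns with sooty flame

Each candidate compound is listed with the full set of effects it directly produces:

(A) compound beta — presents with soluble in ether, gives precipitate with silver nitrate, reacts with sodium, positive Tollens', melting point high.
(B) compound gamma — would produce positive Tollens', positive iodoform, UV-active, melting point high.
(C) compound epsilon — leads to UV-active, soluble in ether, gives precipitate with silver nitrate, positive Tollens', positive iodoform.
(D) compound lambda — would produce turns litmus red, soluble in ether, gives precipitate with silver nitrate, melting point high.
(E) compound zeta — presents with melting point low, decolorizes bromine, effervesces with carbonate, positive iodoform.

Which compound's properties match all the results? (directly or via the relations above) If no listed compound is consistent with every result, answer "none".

C

For each candidate, compare predicted effects to what was observed:
(A) compound beta — gives precipitate with silver nitrate ✓; melting point high ✓; positive iodoform ✗; positive Tollens' ✓; soluble in ether ✓
(B) compound gamma — gives precipitate with silver nitrate ✗; melting point high ✓; positive iodoform ✓; positive Tollens' ✓; soluble in ether ✗
(C) compound epsilon — accounts for every observation (melting point high through gives precipitate with silver nitrate → melting point high)
(D) compound lambda — gives precipitate with silver nitrate ✓; melting point high ✓; positive iodoform ✗; positive Tollens' ✗; soluble in ether ✓
(E) compound zeta — fails on gives precipitate with silver nitrate, melting point high, positive Tollens', soluble in ether (predicts melting point low, not melting point high)
(C) is the only candidate with no mismatches.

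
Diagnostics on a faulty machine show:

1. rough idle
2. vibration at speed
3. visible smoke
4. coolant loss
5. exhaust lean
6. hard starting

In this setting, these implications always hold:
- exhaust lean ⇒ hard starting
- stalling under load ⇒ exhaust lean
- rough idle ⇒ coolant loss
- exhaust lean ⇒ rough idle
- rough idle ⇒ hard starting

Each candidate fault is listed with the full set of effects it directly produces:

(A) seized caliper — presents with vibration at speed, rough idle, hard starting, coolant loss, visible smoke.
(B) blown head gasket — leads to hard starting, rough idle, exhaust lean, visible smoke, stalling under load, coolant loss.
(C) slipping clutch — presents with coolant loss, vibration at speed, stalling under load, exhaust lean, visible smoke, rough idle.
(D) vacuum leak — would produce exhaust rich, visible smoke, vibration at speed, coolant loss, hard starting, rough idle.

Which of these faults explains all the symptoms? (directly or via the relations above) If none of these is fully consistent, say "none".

C

Testing each hypothesis:
(A) seized caliper — rough idle ✓; vibration at speed ✓; visible smoke ✓; coolant loss ✓; exhaust lean ✗; hard starting ✓
(B) blown head gasket — rough idle ✓; vibration at speed ✗; visible smoke ✓; coolant loss ✓; exhaust lean ✓; hard starting ✓
(C) slipping clutch — rough idle ✓; vibration at speed ✓; visible smoke ✓; coolant loss ✓; exhaust lean ✓; hard starting ✓ (through exhaust lean → hard starting)
(D) vacuum leak — fails on exhaust lean (predicts exhaust rich, not exhaust lean)
Only (C) is consistent with every observation.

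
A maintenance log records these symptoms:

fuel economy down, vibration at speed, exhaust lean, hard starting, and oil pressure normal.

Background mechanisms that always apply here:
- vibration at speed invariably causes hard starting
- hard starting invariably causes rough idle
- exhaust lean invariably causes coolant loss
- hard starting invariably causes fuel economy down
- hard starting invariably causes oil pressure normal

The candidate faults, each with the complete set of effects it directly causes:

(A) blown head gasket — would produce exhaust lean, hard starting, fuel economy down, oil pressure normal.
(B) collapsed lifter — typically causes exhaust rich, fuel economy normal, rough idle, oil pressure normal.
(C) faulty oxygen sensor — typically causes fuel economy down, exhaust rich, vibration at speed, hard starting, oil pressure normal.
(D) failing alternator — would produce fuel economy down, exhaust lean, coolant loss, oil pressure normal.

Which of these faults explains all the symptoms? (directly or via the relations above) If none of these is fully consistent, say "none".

Per-candidate check:
(A) blown head gasket — fuel economy down +; vibration at speed -; exhaust lean +; hard starting +; oil pressure normal +
(B) collapsed lifter — fails on fuel economy down, vibration at speed, exhaust lean, hard starting (predicts fuel economy normal, not fuel economy down; predicts exhaust rich, not exhaust lean)
(C) faulty oxygen sensor — fails on exhaust lean (predicts exhaust rich, not exhaust lean)
(D) failing alternator — does not account for vibration at speed, hard starting
None of the listed candidates fits everything.

none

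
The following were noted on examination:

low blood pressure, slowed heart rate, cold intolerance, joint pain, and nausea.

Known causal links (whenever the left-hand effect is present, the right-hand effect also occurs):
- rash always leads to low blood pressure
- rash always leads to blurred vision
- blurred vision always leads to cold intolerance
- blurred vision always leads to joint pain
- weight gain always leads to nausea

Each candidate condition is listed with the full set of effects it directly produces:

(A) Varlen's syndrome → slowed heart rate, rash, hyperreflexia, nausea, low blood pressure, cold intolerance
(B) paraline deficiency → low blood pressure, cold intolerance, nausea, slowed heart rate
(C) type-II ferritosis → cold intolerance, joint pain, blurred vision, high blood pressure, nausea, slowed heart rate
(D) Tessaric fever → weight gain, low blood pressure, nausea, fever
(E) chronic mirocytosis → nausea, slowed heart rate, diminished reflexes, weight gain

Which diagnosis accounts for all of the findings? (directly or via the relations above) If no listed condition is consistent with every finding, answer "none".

Per-candidate check:
(A) Varlen's syndrome — low blood pressure match; slowed heart rate match; cold intolerance match; joint pain match (through rash → blurred vision → joint pain); nausea match
(B) paraline deficiency — does not account for joint pain
(C) type-II ferritosis — low blood pressure miss; slowed heart rate match; cold intolerance match; joint pain match; nausea match
(D) Tessaric fever — does not account for slowed heart rate, cold intolerance, joint pain
(E) chronic mirocytosis — does not account for low blood pressure, cold intolerance, joint pain
(A) alone accounts for all the evidence.

A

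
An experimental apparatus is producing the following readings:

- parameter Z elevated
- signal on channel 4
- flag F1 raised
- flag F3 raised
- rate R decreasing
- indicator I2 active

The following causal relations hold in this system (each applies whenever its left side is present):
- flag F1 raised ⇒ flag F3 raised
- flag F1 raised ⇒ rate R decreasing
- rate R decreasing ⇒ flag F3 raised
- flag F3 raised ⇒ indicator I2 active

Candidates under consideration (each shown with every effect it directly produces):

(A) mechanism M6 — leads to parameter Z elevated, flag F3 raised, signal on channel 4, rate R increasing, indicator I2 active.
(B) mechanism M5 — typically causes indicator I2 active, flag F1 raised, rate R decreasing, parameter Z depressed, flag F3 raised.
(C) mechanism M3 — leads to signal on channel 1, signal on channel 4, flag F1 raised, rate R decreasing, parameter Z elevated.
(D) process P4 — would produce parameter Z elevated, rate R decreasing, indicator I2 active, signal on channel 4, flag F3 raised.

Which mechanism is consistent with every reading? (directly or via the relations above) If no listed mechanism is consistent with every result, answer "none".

Testing each hypothesis:
(A) mechanism M6 — fails on flag F1 raised, rate R decreasing (predicts rate R increasing, not rate R decreasing)
(B) mechanism M5 — fails on parameter Z elevated, signal on channel 4 (predicts parameter Z depressed, not parameter Z elevated)
(C) mechanism M3 — parameter Z elevated ✓; signal on channel 4 ✓; flag F1 raised ✓; flag F3 raised ✓ (via flag F1 raised → flag F3 raised); rate R decreasing ✓; indicator I2 active ✓ (via flag F1 raised → flag F3 raised → indicator I2 active)
(D) process P4 — parameter Z elevated ✓; signal on channel 4 ✓; flag F1 raised ✗; flag F3 raised ✓; rate R decreasing ✓; indicator I2 active ✓
Only (C) is consistent with every observation.

C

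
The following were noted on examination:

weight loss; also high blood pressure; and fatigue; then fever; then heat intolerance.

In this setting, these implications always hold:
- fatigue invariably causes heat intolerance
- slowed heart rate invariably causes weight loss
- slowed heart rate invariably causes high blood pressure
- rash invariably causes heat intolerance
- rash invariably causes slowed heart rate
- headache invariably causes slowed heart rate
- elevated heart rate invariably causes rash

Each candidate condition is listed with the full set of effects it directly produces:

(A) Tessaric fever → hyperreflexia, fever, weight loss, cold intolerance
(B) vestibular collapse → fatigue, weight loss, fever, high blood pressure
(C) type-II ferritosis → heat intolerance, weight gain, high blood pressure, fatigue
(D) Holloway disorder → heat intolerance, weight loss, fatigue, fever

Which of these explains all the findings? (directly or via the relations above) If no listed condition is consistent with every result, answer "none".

For each candidate, compare predicted effects to what was observed:
(A) Tessaric fever — weight loss yes; high blood pressure NO; fatigue NO; fever yes; heat intolerance NO
(B) vestibular collapse — weight loss yes; high blood pressure yes; fatigue yes; fever yes; heat intolerance yes (by fatigue → heat intolerance)
(C) type-II ferritosis — fails on weight loss, fever (predicts weight gain, not weight loss)
(D) Holloway disorder — weight loss yes; high blood pressure NO; fatigue yes; fever yes; heat intolerance yes
(B) alone accounts for all the evidence.

B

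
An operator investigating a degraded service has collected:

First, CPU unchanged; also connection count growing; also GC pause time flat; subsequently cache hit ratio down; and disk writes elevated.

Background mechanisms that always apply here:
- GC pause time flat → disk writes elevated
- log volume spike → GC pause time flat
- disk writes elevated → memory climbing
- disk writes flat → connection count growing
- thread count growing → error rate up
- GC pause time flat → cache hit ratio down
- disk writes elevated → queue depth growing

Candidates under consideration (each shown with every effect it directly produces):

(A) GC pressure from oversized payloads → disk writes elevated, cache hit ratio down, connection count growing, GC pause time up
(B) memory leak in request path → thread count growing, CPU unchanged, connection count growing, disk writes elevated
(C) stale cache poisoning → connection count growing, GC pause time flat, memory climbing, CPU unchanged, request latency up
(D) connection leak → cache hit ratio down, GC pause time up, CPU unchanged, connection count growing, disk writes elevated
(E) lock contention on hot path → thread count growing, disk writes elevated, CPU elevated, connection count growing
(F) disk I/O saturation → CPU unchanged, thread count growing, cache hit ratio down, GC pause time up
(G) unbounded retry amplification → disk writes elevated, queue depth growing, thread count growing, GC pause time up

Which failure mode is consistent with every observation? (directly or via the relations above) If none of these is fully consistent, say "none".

C

Testing each hypothesis:
(A) GC pressure from oversized payloads — CPU unchanged miss; connection count growing match; GC pause time flat miss; cache hit ratio down match; disk writes elevated match
(B) memory leak in request path — CPU unchanged match; connection count growing match; GC pause time flat miss; cache hit ratio down miss; disk writes elevated match
(C) stale cache poisoning — accounts for every observation (cache hit ratio down by GC pause time flat → cache hit ratio down)
(D) connection leak — fails on GC pause time flat (predicts GC pause time up, not GC pause time flat)
(E) lock contention on hot path — fails on CPU unchanged, GC pause time flat, cache hit ratio down (predicts CPU elevated, not CPU unchanged)
(F) disk I/O saturation — fails on connection count growing, GC pause time flat, disk writes elevated (predicts GC pause time up, not GC pause time flat)
(G) unbounded retry amplification — CPU unchanged miss; connection count growing miss; GC pause time flat miss; cache hit ratio down miss; disk writes elevated match
(C) is the only candidate with no mismatches.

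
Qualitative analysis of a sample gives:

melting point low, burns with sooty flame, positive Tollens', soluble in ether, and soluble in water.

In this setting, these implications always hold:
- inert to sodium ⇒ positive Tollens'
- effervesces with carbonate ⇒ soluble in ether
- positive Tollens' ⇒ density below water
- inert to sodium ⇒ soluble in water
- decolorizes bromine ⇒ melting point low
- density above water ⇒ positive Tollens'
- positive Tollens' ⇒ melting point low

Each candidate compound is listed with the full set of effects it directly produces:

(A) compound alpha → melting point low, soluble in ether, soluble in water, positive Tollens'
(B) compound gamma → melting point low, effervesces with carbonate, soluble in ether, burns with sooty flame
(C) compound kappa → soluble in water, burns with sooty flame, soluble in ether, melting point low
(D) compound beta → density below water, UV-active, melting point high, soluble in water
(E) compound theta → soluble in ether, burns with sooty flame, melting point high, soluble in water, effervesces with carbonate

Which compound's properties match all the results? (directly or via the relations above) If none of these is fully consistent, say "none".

For each candidate, compare predicted effects to what was observed:
(A) compound alpha — melting point low yes; burns with sooty flame NO; positive Tollens' yes; soluble in ether yes; soluble in water yes
(B) compound gamma — melting point low yes; burns with sooty flame yes; positive Tollens' NO; soluble in ether yes; soluble in water NO
(C) compound kappa — does not account for positive Tollens'
(D) compound beta — melting point low NO; burns with sooty flame NO; positive Tollens' NO; soluble in ether NO; soluble in water yes
(E) compound theta — melting point low NO; burns with sooty flame yes; positive Tollens' NO; soluble in ether yes; soluble in water yes
None of the listed candidates fits everything.

none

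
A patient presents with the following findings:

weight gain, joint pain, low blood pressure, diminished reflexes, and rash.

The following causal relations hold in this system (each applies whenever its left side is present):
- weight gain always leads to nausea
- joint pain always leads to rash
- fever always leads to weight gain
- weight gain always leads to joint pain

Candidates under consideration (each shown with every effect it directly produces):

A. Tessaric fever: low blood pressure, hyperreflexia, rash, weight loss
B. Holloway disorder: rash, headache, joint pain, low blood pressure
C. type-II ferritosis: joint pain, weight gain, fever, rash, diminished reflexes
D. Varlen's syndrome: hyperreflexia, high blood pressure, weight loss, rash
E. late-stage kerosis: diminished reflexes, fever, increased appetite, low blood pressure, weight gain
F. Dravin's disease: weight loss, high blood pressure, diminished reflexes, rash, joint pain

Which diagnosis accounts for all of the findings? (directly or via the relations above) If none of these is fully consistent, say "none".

E

Testing each hypothesis:
(A) Tessaric fever — fails on weight gain, joint pain, diminished reflexes (predicts weight loss, not weight gain; predicts hyperreflexia, not diminished reflexes)
(B) Holloway disorder — weight gain miss; joint pain match; low blood pressure match; diminished reflexes miss; rash match
(C) type-II ferritosis — does not account for low blood pressure
(D) Varlen's syndrome — weight gain miss; joint pain miss; low blood pressure miss; diminished reflexes miss; rash match
(E) late-stage kerosis — accounts for every observation (joint pain via weight gain → joint pain)
(F) Dravin's disease — weight gain miss; joint pain match; low blood pressure miss; diminished reflexes match; rash match
(E) is the only candidate with no mismatches.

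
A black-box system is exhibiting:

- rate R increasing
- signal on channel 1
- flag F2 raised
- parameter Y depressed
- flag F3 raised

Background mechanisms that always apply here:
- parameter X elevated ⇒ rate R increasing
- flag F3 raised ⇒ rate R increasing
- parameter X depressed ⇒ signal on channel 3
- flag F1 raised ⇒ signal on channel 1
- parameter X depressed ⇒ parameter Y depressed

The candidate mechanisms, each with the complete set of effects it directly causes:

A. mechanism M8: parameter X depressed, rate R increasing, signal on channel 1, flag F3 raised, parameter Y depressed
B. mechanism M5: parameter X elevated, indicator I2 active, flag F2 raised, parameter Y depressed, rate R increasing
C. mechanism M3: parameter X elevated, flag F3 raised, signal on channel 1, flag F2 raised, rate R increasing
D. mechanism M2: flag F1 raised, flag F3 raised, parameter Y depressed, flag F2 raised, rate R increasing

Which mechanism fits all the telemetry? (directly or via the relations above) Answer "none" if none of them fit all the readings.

For each candidate, compare predicted effects to what was observed:
(A) mechanism M8 — does not account for flag F2 raised
(B) mechanism M5 — does not account for signal on channel 1, flag F3 raised
(C) mechanism M3 — rate R increasing ✓; signal on channel 1 ✓; flag F2 raised ✓; parameter Y depressed ✗; flag F3 raised ✓
(D) mechanism M2 — accounts for every observation (signal on channel 1 by flag F1 raised → signal on channel 1)
(D) alone accounts for all the evidence.

D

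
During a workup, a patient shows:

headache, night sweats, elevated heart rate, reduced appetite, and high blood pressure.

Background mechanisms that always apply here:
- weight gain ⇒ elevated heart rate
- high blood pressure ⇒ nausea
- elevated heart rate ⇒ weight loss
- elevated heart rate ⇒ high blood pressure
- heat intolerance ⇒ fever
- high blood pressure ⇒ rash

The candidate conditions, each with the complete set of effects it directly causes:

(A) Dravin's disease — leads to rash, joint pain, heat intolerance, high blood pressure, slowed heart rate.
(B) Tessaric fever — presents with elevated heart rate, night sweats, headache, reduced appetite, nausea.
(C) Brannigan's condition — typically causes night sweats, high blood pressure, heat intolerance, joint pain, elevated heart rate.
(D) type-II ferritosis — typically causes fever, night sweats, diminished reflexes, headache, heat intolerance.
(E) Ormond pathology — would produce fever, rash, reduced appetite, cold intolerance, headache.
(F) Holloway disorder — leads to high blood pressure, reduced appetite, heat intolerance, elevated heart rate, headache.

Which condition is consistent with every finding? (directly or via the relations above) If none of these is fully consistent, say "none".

Checking each candidate against the observations:
(A) Dravin's disease — fails on headache, night sweats, elevated heart rate, reduced appetite (predicts slowed heart rate, not elevated heart rate)
(B) Tessaric fever — headache ✓; night sweats ✓; elevated heart rate ✓; reduced appetite ✓; high blood pressure ✓ (via elevated heart rate → high blood pressure)
(C) Brannigan's condition — does not account for headache, reduced appetite
(D) type-II ferritosis — headache ✓; night sweats ✓; elevated heart rate ✗; reduced appetite ✗; high blood pressure ✗
(E) Ormond pathology — does not account for night sweats, elevated heart rate, high blood pressure
(F) Holloway disorder — does not account for night sweats
Only (B) is consistent with every observation.

B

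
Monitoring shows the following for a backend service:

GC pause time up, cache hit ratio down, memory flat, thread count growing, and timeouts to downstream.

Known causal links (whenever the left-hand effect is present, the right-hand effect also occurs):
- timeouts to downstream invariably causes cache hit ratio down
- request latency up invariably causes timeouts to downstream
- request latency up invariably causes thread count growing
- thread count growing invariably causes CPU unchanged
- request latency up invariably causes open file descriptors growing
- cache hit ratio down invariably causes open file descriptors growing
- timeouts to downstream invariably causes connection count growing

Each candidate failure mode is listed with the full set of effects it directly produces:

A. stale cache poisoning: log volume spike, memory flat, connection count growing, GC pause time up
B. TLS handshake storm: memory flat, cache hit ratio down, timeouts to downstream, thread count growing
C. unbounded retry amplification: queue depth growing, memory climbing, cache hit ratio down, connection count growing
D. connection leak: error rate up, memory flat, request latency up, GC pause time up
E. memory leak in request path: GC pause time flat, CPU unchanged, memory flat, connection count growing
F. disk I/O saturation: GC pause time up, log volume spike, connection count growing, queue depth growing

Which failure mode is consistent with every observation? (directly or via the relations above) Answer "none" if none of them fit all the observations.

D

For each candidate, compare predicted effects to what was observed:
(A) stale cache poisoning — does not account for cache hit ratio down, thread count growing, timeouts to downstream
(B) TLS handshake storm — does not account for GC pause time up
(C) unbounded retry amplification — GC pause time up miss; cache hit ratio down match; memory flat miss; thread count growing miss; timeouts to downstream miss
(D) connection leak — GC pause time up match; cache hit ratio down match (through request latency up → timeouts to downstream → cache hit ratio down); memory flat match; thread count growing match (through request latency up → thread count growing); timeouts to downstream match (through request latency up → timeouts to downstream)
(E) memory leak in request path — fails on GC pause time up, cache hit ratio down, thread count growing, timeouts to downstream (predicts GC pause time flat, not GC pause time up)
(F) disk I/O saturation — GC pause time up match; cache hit ratio down miss; memory flat miss; thread count growing miss; timeouts to downstream miss
Only (D) is consistent with every observation.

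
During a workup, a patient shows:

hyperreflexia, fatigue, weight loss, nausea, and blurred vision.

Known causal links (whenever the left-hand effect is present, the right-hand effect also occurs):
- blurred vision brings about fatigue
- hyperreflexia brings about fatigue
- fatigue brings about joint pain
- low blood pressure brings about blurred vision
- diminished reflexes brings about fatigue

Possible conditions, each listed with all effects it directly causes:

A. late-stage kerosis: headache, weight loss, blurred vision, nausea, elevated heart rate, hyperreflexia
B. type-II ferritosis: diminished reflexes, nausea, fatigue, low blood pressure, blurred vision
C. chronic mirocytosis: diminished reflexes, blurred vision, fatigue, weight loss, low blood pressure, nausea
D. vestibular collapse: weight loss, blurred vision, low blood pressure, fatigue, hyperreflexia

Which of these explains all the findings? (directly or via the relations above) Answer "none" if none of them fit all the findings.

A

Per-candidate check:
(A) late-stage kerosis — hyperreflexia yes; fatigue yes (through blurred vision → fatigue); weight loss yes; nausea yes; blurred vision yes
(B) type-II ferritosis — fails on hyperreflexia, weight loss (predicts diminished reflexes, not hyperreflexia)
(C) chronic mirocytosis — hyperreflexia NO; fatigue yes; weight loss yes; nausea yes; blurred vision yes
(D) vestibular collapse — hyperreflexia yes; fatigue yes; weight loss yes; nausea NO; blurred vision yes
Only (A) is consistent with every observation.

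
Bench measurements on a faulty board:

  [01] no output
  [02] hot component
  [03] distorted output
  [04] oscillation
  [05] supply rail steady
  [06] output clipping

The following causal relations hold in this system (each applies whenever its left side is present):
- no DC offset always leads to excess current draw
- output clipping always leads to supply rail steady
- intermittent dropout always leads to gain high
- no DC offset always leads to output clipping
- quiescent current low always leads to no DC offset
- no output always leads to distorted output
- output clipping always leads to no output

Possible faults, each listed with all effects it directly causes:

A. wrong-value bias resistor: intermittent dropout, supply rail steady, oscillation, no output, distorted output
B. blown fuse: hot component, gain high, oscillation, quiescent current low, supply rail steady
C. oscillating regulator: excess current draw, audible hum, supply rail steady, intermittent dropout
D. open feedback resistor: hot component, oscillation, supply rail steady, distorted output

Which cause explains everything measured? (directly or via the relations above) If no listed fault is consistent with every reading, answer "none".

B

Per-candidate check:
(A) wrong-value bias resistor — does not account for hot component, output clipping
(B) blown fuse — no output yes (via quiescent current low → no DC offset → output clipping → no output); hot component yes; distorted output yes (via quiescent current low → no DC offset → output clipping → no output → distorted output); oscillation yes; supply rail steady yes; output clipping yes (via quiescent current low → no DC offset → output clipping)
(C) oscillating regulator — no output NO; hot component NO; distorted output NO; oscillation NO; supply rail steady yes; output clipping NO
(D) open feedback resistor — does not account for no output, output clipping
(B) is the only candidate with no mismatches.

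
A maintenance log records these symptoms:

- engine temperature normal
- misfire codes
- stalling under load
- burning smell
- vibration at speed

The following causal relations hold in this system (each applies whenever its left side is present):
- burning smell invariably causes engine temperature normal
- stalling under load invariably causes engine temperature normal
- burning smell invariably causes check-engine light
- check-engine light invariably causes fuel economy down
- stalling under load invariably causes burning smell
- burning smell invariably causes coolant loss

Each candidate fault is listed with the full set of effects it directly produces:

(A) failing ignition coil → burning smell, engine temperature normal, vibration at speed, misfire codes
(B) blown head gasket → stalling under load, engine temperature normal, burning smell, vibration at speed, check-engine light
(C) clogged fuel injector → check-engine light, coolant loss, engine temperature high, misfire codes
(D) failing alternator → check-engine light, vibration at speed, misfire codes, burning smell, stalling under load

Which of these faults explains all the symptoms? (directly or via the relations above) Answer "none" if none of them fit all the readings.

Testing each hypothesis:
(A) failing ignition coil — engine temperature normal +; misfire codes +; stalling under load -; burning smell +; vibration at speed +
(B) blown head gasket — does not account for misfire codes
(C) clogged fuel injector — fails on engine temperature normal, stalling under load, burning smell, vibration at speed (predicts engine temperature high, not engine temperature normal)
(D) failing alternator — accounts for every observation (engine temperature normal via stalling under load → engine temperature normal)
(D) is the only candidate with no mismatches.

D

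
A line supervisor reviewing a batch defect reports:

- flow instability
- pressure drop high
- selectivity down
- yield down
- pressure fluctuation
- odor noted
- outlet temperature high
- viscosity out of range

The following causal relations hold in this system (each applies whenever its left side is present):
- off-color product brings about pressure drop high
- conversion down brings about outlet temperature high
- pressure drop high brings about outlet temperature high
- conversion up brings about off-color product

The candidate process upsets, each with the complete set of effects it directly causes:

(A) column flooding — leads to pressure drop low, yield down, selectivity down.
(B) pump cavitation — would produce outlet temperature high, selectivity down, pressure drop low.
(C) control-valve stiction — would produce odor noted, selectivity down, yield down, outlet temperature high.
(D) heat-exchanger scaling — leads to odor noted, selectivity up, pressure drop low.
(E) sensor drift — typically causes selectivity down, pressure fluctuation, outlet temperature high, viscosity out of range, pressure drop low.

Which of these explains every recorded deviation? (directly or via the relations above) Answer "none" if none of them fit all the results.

none

Checking each candidate against the observations:
(A) column flooding — fails on flow instability, pressure drop high, pressure fluctuation, odor noted, outlet temperature high, viscosity out of range (predicts pressure drop low, not pressure drop high)
(B) pump cavitation — flow instability -; pressure drop high -; selectivity down +; yield down -; pressure fluctuation -; odor noted -; outlet temperature high +; viscosity out of range -
(C) control-valve stiction — does not account for flow instability, pressure drop high, pressure fluctuation, viscosity out of range
(D) heat-exchanger scaling — fails on flow instability, pressure drop high, selectivity down, yield down, pressure fluctuation, outlet temperature high, viscosity out of range (predicts pressure drop low, not pressure drop high; predicts selectivity up, not selectivity down)
(E) sensor drift — flow instability -; pressure drop high -; selectivity down +; yield down -; pressure fluctuation +; odor noted -; outlet temperature high +; viscosity out of range +
Every candidate fails on at least one observation.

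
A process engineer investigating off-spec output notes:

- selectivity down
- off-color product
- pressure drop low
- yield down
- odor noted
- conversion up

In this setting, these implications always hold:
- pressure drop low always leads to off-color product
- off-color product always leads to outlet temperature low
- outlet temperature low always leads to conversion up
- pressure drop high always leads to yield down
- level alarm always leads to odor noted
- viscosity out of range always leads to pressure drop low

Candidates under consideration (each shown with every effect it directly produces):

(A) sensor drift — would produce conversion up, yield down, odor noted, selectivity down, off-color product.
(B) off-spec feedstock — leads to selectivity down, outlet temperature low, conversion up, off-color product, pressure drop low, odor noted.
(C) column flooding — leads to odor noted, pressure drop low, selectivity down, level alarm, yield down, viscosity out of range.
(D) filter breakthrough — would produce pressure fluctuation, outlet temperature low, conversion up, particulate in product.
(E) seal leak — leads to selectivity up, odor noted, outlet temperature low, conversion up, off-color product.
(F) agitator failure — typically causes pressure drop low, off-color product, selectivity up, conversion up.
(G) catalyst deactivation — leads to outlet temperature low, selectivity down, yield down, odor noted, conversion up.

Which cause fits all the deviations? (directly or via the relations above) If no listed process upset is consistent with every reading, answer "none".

Per-candidate check:
(A) sensor drift — selectivity down yes; off-color product yes; pressure drop low NO; yield down yes; odor noted yes; conversion up yes
(B) off-spec feedstock — does not account for yield down
(C) column flooding — selectivity down yes; off-color product yes (through pressure drop low → off-color product); pressure drop low yes; yield down yes; odor noted yes; conversion up yes (through pressure drop low → off-color product → outlet temperature low → conversion up)
(D) filter breakthrough — does not account for selectivity down, off-color product, pressure drop low, yield down, odor noted
(E) seal leak — selectivity down NO; off-color product yes; pressure drop low NO; yield down NO; odor noted yes; conversion up yes
(F) agitator failure — fails on selectivity down, yield down, odor noted (predicts selectivity up, not selectivity down)
(G) catalyst deactivation — does not account for off-color product, pressure drop low
Only (C) is consistent with every observation.

C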